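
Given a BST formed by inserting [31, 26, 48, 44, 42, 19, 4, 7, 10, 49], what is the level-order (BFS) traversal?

Tree insertion order: [31, 26, 48, 44, 42, 19, 4, 7, 10, 49]
Tree (level-order array): [31, 26, 48, 19, None, 44, 49, 4, None, 42, None, None, None, None, 7, None, None, None, 10]
BFS from the root, enqueuing left then right child of each popped node:
  queue [31] -> pop 31, enqueue [26, 48], visited so far: [31]
  queue [26, 48] -> pop 26, enqueue [19], visited so far: [31, 26]
  queue [48, 19] -> pop 48, enqueue [44, 49], visited so far: [31, 26, 48]
  queue [19, 44, 49] -> pop 19, enqueue [4], visited so far: [31, 26, 48, 19]
  queue [44, 49, 4] -> pop 44, enqueue [42], visited so far: [31, 26, 48, 19, 44]
  queue [49, 4, 42] -> pop 49, enqueue [none], visited so far: [31, 26, 48, 19, 44, 49]
  queue [4, 42] -> pop 4, enqueue [7], visited so far: [31, 26, 48, 19, 44, 49, 4]
  queue [42, 7] -> pop 42, enqueue [none], visited so far: [31, 26, 48, 19, 44, 49, 4, 42]
  queue [7] -> pop 7, enqueue [10], visited so far: [31, 26, 48, 19, 44, 49, 4, 42, 7]
  queue [10] -> pop 10, enqueue [none], visited so far: [31, 26, 48, 19, 44, 49, 4, 42, 7, 10]
Result: [31, 26, 48, 19, 44, 49, 4, 42, 7, 10]


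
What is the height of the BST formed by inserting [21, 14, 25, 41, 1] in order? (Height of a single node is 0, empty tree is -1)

Insertion order: [21, 14, 25, 41, 1]
Tree (level-order array): [21, 14, 25, 1, None, None, 41]
Compute height bottom-up (empty subtree = -1):
  height(1) = 1 + max(-1, -1) = 0
  height(14) = 1 + max(0, -1) = 1
  height(41) = 1 + max(-1, -1) = 0
  height(25) = 1 + max(-1, 0) = 1
  height(21) = 1 + max(1, 1) = 2
Height = 2


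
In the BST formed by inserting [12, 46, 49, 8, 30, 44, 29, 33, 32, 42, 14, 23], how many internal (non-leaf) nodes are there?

Tree built from: [12, 46, 49, 8, 30, 44, 29, 33, 32, 42, 14, 23]
Tree (level-order array): [12, 8, 46, None, None, 30, 49, 29, 44, None, None, 14, None, 33, None, None, 23, 32, 42]
Rule: An internal node has at least one child.
Per-node child counts:
  node 12: 2 child(ren)
  node 8: 0 child(ren)
  node 46: 2 child(ren)
  node 30: 2 child(ren)
  node 29: 1 child(ren)
  node 14: 1 child(ren)
  node 23: 0 child(ren)
  node 44: 1 child(ren)
  node 33: 2 child(ren)
  node 32: 0 child(ren)
  node 42: 0 child(ren)
  node 49: 0 child(ren)
Matching nodes: [12, 46, 30, 29, 14, 44, 33]
Count of internal (non-leaf) nodes: 7


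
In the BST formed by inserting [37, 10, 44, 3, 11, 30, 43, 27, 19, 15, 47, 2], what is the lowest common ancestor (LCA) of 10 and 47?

Tree insertion order: [37, 10, 44, 3, 11, 30, 43, 27, 19, 15, 47, 2]
Tree (level-order array): [37, 10, 44, 3, 11, 43, 47, 2, None, None, 30, None, None, None, None, None, None, 27, None, 19, None, 15]
In a BST, the LCA of p=10, q=47 is the first node v on the
root-to-leaf path with p <= v <= q (go left if both < v, right if both > v).
Walk from root:
  at 37: 10 <= 37 <= 47, this is the LCA
LCA = 37


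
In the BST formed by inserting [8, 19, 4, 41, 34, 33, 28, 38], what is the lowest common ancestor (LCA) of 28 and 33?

Tree insertion order: [8, 19, 4, 41, 34, 33, 28, 38]
Tree (level-order array): [8, 4, 19, None, None, None, 41, 34, None, 33, 38, 28]
In a BST, the LCA of p=28, q=33 is the first node v on the
root-to-leaf path with p <= v <= q (go left if both < v, right if both > v).
Walk from root:
  at 8: both 28 and 33 > 8, go right
  at 19: both 28 and 33 > 19, go right
  at 41: both 28 and 33 < 41, go left
  at 34: both 28 and 33 < 34, go left
  at 33: 28 <= 33 <= 33, this is the LCA
LCA = 33


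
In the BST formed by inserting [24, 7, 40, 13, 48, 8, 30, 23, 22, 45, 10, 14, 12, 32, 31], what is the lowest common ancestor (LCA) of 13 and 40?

Tree insertion order: [24, 7, 40, 13, 48, 8, 30, 23, 22, 45, 10, 14, 12, 32, 31]
Tree (level-order array): [24, 7, 40, None, 13, 30, 48, 8, 23, None, 32, 45, None, None, 10, 22, None, 31, None, None, None, None, 12, 14]
In a BST, the LCA of p=13, q=40 is the first node v on the
root-to-leaf path with p <= v <= q (go left if both < v, right if both > v).
Walk from root:
  at 24: 13 <= 24 <= 40, this is the LCA
LCA = 24


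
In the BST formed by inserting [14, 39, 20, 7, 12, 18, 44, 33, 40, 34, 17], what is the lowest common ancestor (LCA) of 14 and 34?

Tree insertion order: [14, 39, 20, 7, 12, 18, 44, 33, 40, 34, 17]
Tree (level-order array): [14, 7, 39, None, 12, 20, 44, None, None, 18, 33, 40, None, 17, None, None, 34]
In a BST, the LCA of p=14, q=34 is the first node v on the
root-to-leaf path with p <= v <= q (go left if both < v, right if both > v).
Walk from root:
  at 14: 14 <= 14 <= 34, this is the LCA
LCA = 14


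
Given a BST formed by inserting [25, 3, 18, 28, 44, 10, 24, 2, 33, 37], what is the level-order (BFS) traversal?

Tree insertion order: [25, 3, 18, 28, 44, 10, 24, 2, 33, 37]
Tree (level-order array): [25, 3, 28, 2, 18, None, 44, None, None, 10, 24, 33, None, None, None, None, None, None, 37]
BFS from the root, enqueuing left then right child of each popped node:
  queue [25] -> pop 25, enqueue [3, 28], visited so far: [25]
  queue [3, 28] -> pop 3, enqueue [2, 18], visited so far: [25, 3]
  queue [28, 2, 18] -> pop 28, enqueue [44], visited so far: [25, 3, 28]
  queue [2, 18, 44] -> pop 2, enqueue [none], visited so far: [25, 3, 28, 2]
  queue [18, 44] -> pop 18, enqueue [10, 24], visited so far: [25, 3, 28, 2, 18]
  queue [44, 10, 24] -> pop 44, enqueue [33], visited so far: [25, 3, 28, 2, 18, 44]
  queue [10, 24, 33] -> pop 10, enqueue [none], visited so far: [25, 3, 28, 2, 18, 44, 10]
  queue [24, 33] -> pop 24, enqueue [none], visited so far: [25, 3, 28, 2, 18, 44, 10, 24]
  queue [33] -> pop 33, enqueue [37], visited so far: [25, 3, 28, 2, 18, 44, 10, 24, 33]
  queue [37] -> pop 37, enqueue [none], visited so far: [25, 3, 28, 2, 18, 44, 10, 24, 33, 37]
Result: [25, 3, 28, 2, 18, 44, 10, 24, 33, 37]


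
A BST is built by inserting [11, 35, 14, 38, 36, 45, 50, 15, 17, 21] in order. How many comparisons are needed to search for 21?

Search path for 21: 11 -> 35 -> 14 -> 15 -> 17 -> 21
Found: True
Comparisons: 6


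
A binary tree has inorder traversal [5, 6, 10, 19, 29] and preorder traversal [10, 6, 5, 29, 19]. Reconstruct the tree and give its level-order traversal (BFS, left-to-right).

Inorder:  [5, 6, 10, 19, 29]
Preorder: [10, 6, 5, 29, 19]
Algorithm: preorder visits root first, so consume preorder in order;
for each root, split the current inorder slice at that value into
left-subtree inorder and right-subtree inorder, then recurse.
Recursive splits:
  root=10; inorder splits into left=[5, 6], right=[19, 29]
  root=6; inorder splits into left=[5], right=[]
  root=5; inorder splits into left=[], right=[]
  root=29; inorder splits into left=[19], right=[]
  root=19; inorder splits into left=[], right=[]
Reconstructed level-order: [10, 6, 29, 5, 19]


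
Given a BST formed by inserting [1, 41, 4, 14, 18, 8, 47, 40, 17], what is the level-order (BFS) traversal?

Tree insertion order: [1, 41, 4, 14, 18, 8, 47, 40, 17]
Tree (level-order array): [1, None, 41, 4, 47, None, 14, None, None, 8, 18, None, None, 17, 40]
BFS from the root, enqueuing left then right child of each popped node:
  queue [1] -> pop 1, enqueue [41], visited so far: [1]
  queue [41] -> pop 41, enqueue [4, 47], visited so far: [1, 41]
  queue [4, 47] -> pop 4, enqueue [14], visited so far: [1, 41, 4]
  queue [47, 14] -> pop 47, enqueue [none], visited so far: [1, 41, 4, 47]
  queue [14] -> pop 14, enqueue [8, 18], visited so far: [1, 41, 4, 47, 14]
  queue [8, 18] -> pop 8, enqueue [none], visited so far: [1, 41, 4, 47, 14, 8]
  queue [18] -> pop 18, enqueue [17, 40], visited so far: [1, 41, 4, 47, 14, 8, 18]
  queue [17, 40] -> pop 17, enqueue [none], visited so far: [1, 41, 4, 47, 14, 8, 18, 17]
  queue [40] -> pop 40, enqueue [none], visited so far: [1, 41, 4, 47, 14, 8, 18, 17, 40]
Result: [1, 41, 4, 47, 14, 8, 18, 17, 40]


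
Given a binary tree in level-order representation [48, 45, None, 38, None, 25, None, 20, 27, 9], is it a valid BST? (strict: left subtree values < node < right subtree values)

Level-order array: [48, 45, None, 38, None, 25, None, 20, 27, 9]
Validate using subtree bounds (lo, hi): at each node, require lo < value < hi,
then recurse left with hi=value and right with lo=value.
Preorder trace (stopping at first violation):
  at node 48 with bounds (-inf, +inf): OK
  at node 45 with bounds (-inf, 48): OK
  at node 38 with bounds (-inf, 45): OK
  at node 25 with bounds (-inf, 38): OK
  at node 20 with bounds (-inf, 25): OK
  at node 9 with bounds (-inf, 20): OK
  at node 27 with bounds (25, 38): OK
No violation found at any node.
Result: Valid BST


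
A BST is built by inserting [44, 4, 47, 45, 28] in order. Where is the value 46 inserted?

Starting tree (level order): [44, 4, 47, None, 28, 45]
Insertion path: 44 -> 47 -> 45
Result: insert 46 as right child of 45
Final tree (level order): [44, 4, 47, None, 28, 45, None, None, None, None, 46]


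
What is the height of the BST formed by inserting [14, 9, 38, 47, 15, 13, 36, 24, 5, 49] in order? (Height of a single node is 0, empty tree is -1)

Insertion order: [14, 9, 38, 47, 15, 13, 36, 24, 5, 49]
Tree (level-order array): [14, 9, 38, 5, 13, 15, 47, None, None, None, None, None, 36, None, 49, 24]
Compute height bottom-up (empty subtree = -1):
  height(5) = 1 + max(-1, -1) = 0
  height(13) = 1 + max(-1, -1) = 0
  height(9) = 1 + max(0, 0) = 1
  height(24) = 1 + max(-1, -1) = 0
  height(36) = 1 + max(0, -1) = 1
  height(15) = 1 + max(-1, 1) = 2
  height(49) = 1 + max(-1, -1) = 0
  height(47) = 1 + max(-1, 0) = 1
  height(38) = 1 + max(2, 1) = 3
  height(14) = 1 + max(1, 3) = 4
Height = 4


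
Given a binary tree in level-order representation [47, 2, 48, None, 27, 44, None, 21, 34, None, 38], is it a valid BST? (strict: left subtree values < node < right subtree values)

Level-order array: [47, 2, 48, None, 27, 44, None, 21, 34, None, 38]
Validate using subtree bounds (lo, hi): at each node, require lo < value < hi,
then recurse left with hi=value and right with lo=value.
Preorder trace (stopping at first violation):
  at node 47 with bounds (-inf, +inf): OK
  at node 2 with bounds (-inf, 47): OK
  at node 27 with bounds (2, 47): OK
  at node 21 with bounds (2, 27): OK
  at node 34 with bounds (27, 47): OK
  at node 48 with bounds (47, +inf): OK
  at node 44 with bounds (47, 48): VIOLATION
Node 44 violates its bound: not (47 < 44 < 48).
Result: Not a valid BST


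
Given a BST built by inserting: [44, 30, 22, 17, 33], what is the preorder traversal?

Tree insertion order: [44, 30, 22, 17, 33]
Tree (level-order array): [44, 30, None, 22, 33, 17]
Preorder traversal: [44, 30, 22, 17, 33]


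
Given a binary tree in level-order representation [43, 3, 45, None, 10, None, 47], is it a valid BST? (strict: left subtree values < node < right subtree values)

Level-order array: [43, 3, 45, None, 10, None, 47]
Validate using subtree bounds (lo, hi): at each node, require lo < value < hi,
then recurse left with hi=value and right with lo=value.
Preorder trace (stopping at first violation):
  at node 43 with bounds (-inf, +inf): OK
  at node 3 with bounds (-inf, 43): OK
  at node 10 with bounds (3, 43): OK
  at node 45 with bounds (43, +inf): OK
  at node 47 with bounds (45, +inf): OK
No violation found at any node.
Result: Valid BST


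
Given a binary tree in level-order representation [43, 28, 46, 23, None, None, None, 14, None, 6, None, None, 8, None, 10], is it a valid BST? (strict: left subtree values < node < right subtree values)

Level-order array: [43, 28, 46, 23, None, None, None, 14, None, 6, None, None, 8, None, 10]
Validate using subtree bounds (lo, hi): at each node, require lo < value < hi,
then recurse left with hi=value and right with lo=value.
Preorder trace (stopping at first violation):
  at node 43 with bounds (-inf, +inf): OK
  at node 28 with bounds (-inf, 43): OK
  at node 23 with bounds (-inf, 28): OK
  at node 14 with bounds (-inf, 23): OK
  at node 6 with bounds (-inf, 14): OK
  at node 8 with bounds (6, 14): OK
  at node 10 with bounds (8, 14): OK
  at node 46 with bounds (43, +inf): OK
No violation found at any node.
Result: Valid BST


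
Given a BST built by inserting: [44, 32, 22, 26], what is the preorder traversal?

Tree insertion order: [44, 32, 22, 26]
Tree (level-order array): [44, 32, None, 22, None, None, 26]
Preorder traversal: [44, 32, 22, 26]


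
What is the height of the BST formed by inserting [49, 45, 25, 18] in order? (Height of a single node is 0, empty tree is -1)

Insertion order: [49, 45, 25, 18]
Tree (level-order array): [49, 45, None, 25, None, 18]
Compute height bottom-up (empty subtree = -1):
  height(18) = 1 + max(-1, -1) = 0
  height(25) = 1 + max(0, -1) = 1
  height(45) = 1 + max(1, -1) = 2
  height(49) = 1 + max(2, -1) = 3
Height = 3


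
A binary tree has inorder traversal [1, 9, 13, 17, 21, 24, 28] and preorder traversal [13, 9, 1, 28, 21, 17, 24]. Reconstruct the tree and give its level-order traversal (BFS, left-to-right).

Inorder:  [1, 9, 13, 17, 21, 24, 28]
Preorder: [13, 9, 1, 28, 21, 17, 24]
Algorithm: preorder visits root first, so consume preorder in order;
for each root, split the current inorder slice at that value into
left-subtree inorder and right-subtree inorder, then recurse.
Recursive splits:
  root=13; inorder splits into left=[1, 9], right=[17, 21, 24, 28]
  root=9; inorder splits into left=[1], right=[]
  root=1; inorder splits into left=[], right=[]
  root=28; inorder splits into left=[17, 21, 24], right=[]
  root=21; inorder splits into left=[17], right=[24]
  root=17; inorder splits into left=[], right=[]
  root=24; inorder splits into left=[], right=[]
Reconstructed level-order: [13, 9, 28, 1, 21, 17, 24]


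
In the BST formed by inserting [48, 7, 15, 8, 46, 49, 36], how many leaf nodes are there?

Tree built from: [48, 7, 15, 8, 46, 49, 36]
Tree (level-order array): [48, 7, 49, None, 15, None, None, 8, 46, None, None, 36]
Rule: A leaf has 0 children.
Per-node child counts:
  node 48: 2 child(ren)
  node 7: 1 child(ren)
  node 15: 2 child(ren)
  node 8: 0 child(ren)
  node 46: 1 child(ren)
  node 36: 0 child(ren)
  node 49: 0 child(ren)
Matching nodes: [8, 36, 49]
Count of leaf nodes: 3


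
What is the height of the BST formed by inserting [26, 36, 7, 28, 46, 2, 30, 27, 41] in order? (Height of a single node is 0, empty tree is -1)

Insertion order: [26, 36, 7, 28, 46, 2, 30, 27, 41]
Tree (level-order array): [26, 7, 36, 2, None, 28, 46, None, None, 27, 30, 41]
Compute height bottom-up (empty subtree = -1):
  height(2) = 1 + max(-1, -1) = 0
  height(7) = 1 + max(0, -1) = 1
  height(27) = 1 + max(-1, -1) = 0
  height(30) = 1 + max(-1, -1) = 0
  height(28) = 1 + max(0, 0) = 1
  height(41) = 1 + max(-1, -1) = 0
  height(46) = 1 + max(0, -1) = 1
  height(36) = 1 + max(1, 1) = 2
  height(26) = 1 + max(1, 2) = 3
Height = 3


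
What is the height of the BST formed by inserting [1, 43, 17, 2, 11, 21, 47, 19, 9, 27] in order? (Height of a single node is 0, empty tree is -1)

Insertion order: [1, 43, 17, 2, 11, 21, 47, 19, 9, 27]
Tree (level-order array): [1, None, 43, 17, 47, 2, 21, None, None, None, 11, 19, 27, 9]
Compute height bottom-up (empty subtree = -1):
  height(9) = 1 + max(-1, -1) = 0
  height(11) = 1 + max(0, -1) = 1
  height(2) = 1 + max(-1, 1) = 2
  height(19) = 1 + max(-1, -1) = 0
  height(27) = 1 + max(-1, -1) = 0
  height(21) = 1 + max(0, 0) = 1
  height(17) = 1 + max(2, 1) = 3
  height(47) = 1 + max(-1, -1) = 0
  height(43) = 1 + max(3, 0) = 4
  height(1) = 1 + max(-1, 4) = 5
Height = 5


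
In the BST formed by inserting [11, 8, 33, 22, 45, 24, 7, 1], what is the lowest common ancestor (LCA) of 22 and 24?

Tree insertion order: [11, 8, 33, 22, 45, 24, 7, 1]
Tree (level-order array): [11, 8, 33, 7, None, 22, 45, 1, None, None, 24]
In a BST, the LCA of p=22, q=24 is the first node v on the
root-to-leaf path with p <= v <= q (go left if both < v, right if both > v).
Walk from root:
  at 11: both 22 and 24 > 11, go right
  at 33: both 22 and 24 < 33, go left
  at 22: 22 <= 22 <= 24, this is the LCA
LCA = 22


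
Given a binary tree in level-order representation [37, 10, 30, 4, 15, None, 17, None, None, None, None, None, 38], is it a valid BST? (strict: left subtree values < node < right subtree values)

Level-order array: [37, 10, 30, 4, 15, None, 17, None, None, None, None, None, 38]
Validate using subtree bounds (lo, hi): at each node, require lo < value < hi,
then recurse left with hi=value and right with lo=value.
Preorder trace (stopping at first violation):
  at node 37 with bounds (-inf, +inf): OK
  at node 10 with bounds (-inf, 37): OK
  at node 4 with bounds (-inf, 10): OK
  at node 15 with bounds (10, 37): OK
  at node 30 with bounds (37, +inf): VIOLATION
Node 30 violates its bound: not (37 < 30 < +inf).
Result: Not a valid BST


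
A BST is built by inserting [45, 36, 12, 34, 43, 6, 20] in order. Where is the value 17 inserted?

Starting tree (level order): [45, 36, None, 12, 43, 6, 34, None, None, None, None, 20]
Insertion path: 45 -> 36 -> 12 -> 34 -> 20
Result: insert 17 as left child of 20
Final tree (level order): [45, 36, None, 12, 43, 6, 34, None, None, None, None, 20, None, 17]


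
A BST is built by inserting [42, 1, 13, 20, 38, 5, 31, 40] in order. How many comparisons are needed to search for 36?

Search path for 36: 42 -> 1 -> 13 -> 20 -> 38 -> 31
Found: False
Comparisons: 6


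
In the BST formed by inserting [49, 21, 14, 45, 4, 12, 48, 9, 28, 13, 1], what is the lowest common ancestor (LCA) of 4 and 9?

Tree insertion order: [49, 21, 14, 45, 4, 12, 48, 9, 28, 13, 1]
Tree (level-order array): [49, 21, None, 14, 45, 4, None, 28, 48, 1, 12, None, None, None, None, None, None, 9, 13]
In a BST, the LCA of p=4, q=9 is the first node v on the
root-to-leaf path with p <= v <= q (go left if both < v, right if both > v).
Walk from root:
  at 49: both 4 and 9 < 49, go left
  at 21: both 4 and 9 < 21, go left
  at 14: both 4 and 9 < 14, go left
  at 4: 4 <= 4 <= 9, this is the LCA
LCA = 4


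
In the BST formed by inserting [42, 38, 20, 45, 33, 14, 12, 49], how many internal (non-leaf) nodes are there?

Tree built from: [42, 38, 20, 45, 33, 14, 12, 49]
Tree (level-order array): [42, 38, 45, 20, None, None, 49, 14, 33, None, None, 12]
Rule: An internal node has at least one child.
Per-node child counts:
  node 42: 2 child(ren)
  node 38: 1 child(ren)
  node 20: 2 child(ren)
  node 14: 1 child(ren)
  node 12: 0 child(ren)
  node 33: 0 child(ren)
  node 45: 1 child(ren)
  node 49: 0 child(ren)
Matching nodes: [42, 38, 20, 14, 45]
Count of internal (non-leaf) nodes: 5


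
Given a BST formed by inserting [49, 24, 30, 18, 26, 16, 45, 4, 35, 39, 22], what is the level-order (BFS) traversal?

Tree insertion order: [49, 24, 30, 18, 26, 16, 45, 4, 35, 39, 22]
Tree (level-order array): [49, 24, None, 18, 30, 16, 22, 26, 45, 4, None, None, None, None, None, 35, None, None, None, None, 39]
BFS from the root, enqueuing left then right child of each popped node:
  queue [49] -> pop 49, enqueue [24], visited so far: [49]
  queue [24] -> pop 24, enqueue [18, 30], visited so far: [49, 24]
  queue [18, 30] -> pop 18, enqueue [16, 22], visited so far: [49, 24, 18]
  queue [30, 16, 22] -> pop 30, enqueue [26, 45], visited so far: [49, 24, 18, 30]
  queue [16, 22, 26, 45] -> pop 16, enqueue [4], visited so far: [49, 24, 18, 30, 16]
  queue [22, 26, 45, 4] -> pop 22, enqueue [none], visited so far: [49, 24, 18, 30, 16, 22]
  queue [26, 45, 4] -> pop 26, enqueue [none], visited so far: [49, 24, 18, 30, 16, 22, 26]
  queue [45, 4] -> pop 45, enqueue [35], visited so far: [49, 24, 18, 30, 16, 22, 26, 45]
  queue [4, 35] -> pop 4, enqueue [none], visited so far: [49, 24, 18, 30, 16, 22, 26, 45, 4]
  queue [35] -> pop 35, enqueue [39], visited so far: [49, 24, 18, 30, 16, 22, 26, 45, 4, 35]
  queue [39] -> pop 39, enqueue [none], visited so far: [49, 24, 18, 30, 16, 22, 26, 45, 4, 35, 39]
Result: [49, 24, 18, 30, 16, 22, 26, 45, 4, 35, 39]


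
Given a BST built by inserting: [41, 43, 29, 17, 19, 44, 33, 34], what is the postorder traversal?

Tree insertion order: [41, 43, 29, 17, 19, 44, 33, 34]
Tree (level-order array): [41, 29, 43, 17, 33, None, 44, None, 19, None, 34]
Postorder traversal: [19, 17, 34, 33, 29, 44, 43, 41]


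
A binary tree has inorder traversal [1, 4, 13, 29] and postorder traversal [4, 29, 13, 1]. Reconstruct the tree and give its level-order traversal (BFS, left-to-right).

Inorder:   [1, 4, 13, 29]
Postorder: [4, 29, 13, 1]
Algorithm: postorder visits root last, so walk postorder right-to-left;
each value is the root of the current inorder slice — split it at that
value, recurse on the right subtree first, then the left.
Recursive splits:
  root=1; inorder splits into left=[], right=[4, 13, 29]
  root=13; inorder splits into left=[4], right=[29]
  root=29; inorder splits into left=[], right=[]
  root=4; inorder splits into left=[], right=[]
Reconstructed level-order: [1, 13, 4, 29]


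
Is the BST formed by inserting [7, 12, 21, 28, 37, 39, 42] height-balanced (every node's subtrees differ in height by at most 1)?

Tree (level-order array): [7, None, 12, None, 21, None, 28, None, 37, None, 39, None, 42]
Definition: a tree is height-balanced if, at every node, |h(left) - h(right)| <= 1 (empty subtree has height -1).
Bottom-up per-node check:
  node 42: h_left=-1, h_right=-1, diff=0 [OK], height=0
  node 39: h_left=-1, h_right=0, diff=1 [OK], height=1
  node 37: h_left=-1, h_right=1, diff=2 [FAIL (|-1-1|=2 > 1)], height=2
  node 28: h_left=-1, h_right=2, diff=3 [FAIL (|-1-2|=3 > 1)], height=3
  node 21: h_left=-1, h_right=3, diff=4 [FAIL (|-1-3|=4 > 1)], height=4
  node 12: h_left=-1, h_right=4, diff=5 [FAIL (|-1-4|=5 > 1)], height=5
  node 7: h_left=-1, h_right=5, diff=6 [FAIL (|-1-5|=6 > 1)], height=6
Node 37 violates the condition: |-1 - 1| = 2 > 1.
Result: Not balanced


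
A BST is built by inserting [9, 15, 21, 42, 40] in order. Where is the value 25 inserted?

Starting tree (level order): [9, None, 15, None, 21, None, 42, 40]
Insertion path: 9 -> 15 -> 21 -> 42 -> 40
Result: insert 25 as left child of 40
Final tree (level order): [9, None, 15, None, 21, None, 42, 40, None, 25]


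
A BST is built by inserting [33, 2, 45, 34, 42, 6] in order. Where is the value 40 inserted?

Starting tree (level order): [33, 2, 45, None, 6, 34, None, None, None, None, 42]
Insertion path: 33 -> 45 -> 34 -> 42
Result: insert 40 as left child of 42
Final tree (level order): [33, 2, 45, None, 6, 34, None, None, None, None, 42, 40]


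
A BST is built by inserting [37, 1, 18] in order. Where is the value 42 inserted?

Starting tree (level order): [37, 1, None, None, 18]
Insertion path: 37
Result: insert 42 as right child of 37
Final tree (level order): [37, 1, 42, None, 18]


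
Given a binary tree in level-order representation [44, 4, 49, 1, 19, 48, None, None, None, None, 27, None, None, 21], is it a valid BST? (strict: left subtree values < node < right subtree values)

Level-order array: [44, 4, 49, 1, 19, 48, None, None, None, None, 27, None, None, 21]
Validate using subtree bounds (lo, hi): at each node, require lo < value < hi,
then recurse left with hi=value and right with lo=value.
Preorder trace (stopping at first violation):
  at node 44 with bounds (-inf, +inf): OK
  at node 4 with bounds (-inf, 44): OK
  at node 1 with bounds (-inf, 4): OK
  at node 19 with bounds (4, 44): OK
  at node 27 with bounds (19, 44): OK
  at node 21 with bounds (19, 27): OK
  at node 49 with bounds (44, +inf): OK
  at node 48 with bounds (44, 49): OK
No violation found at any node.
Result: Valid BST


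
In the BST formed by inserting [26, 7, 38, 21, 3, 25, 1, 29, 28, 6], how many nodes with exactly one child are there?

Tree built from: [26, 7, 38, 21, 3, 25, 1, 29, 28, 6]
Tree (level-order array): [26, 7, 38, 3, 21, 29, None, 1, 6, None, 25, 28]
Rule: These are nodes with exactly 1 non-null child.
Per-node child counts:
  node 26: 2 child(ren)
  node 7: 2 child(ren)
  node 3: 2 child(ren)
  node 1: 0 child(ren)
  node 6: 0 child(ren)
  node 21: 1 child(ren)
  node 25: 0 child(ren)
  node 38: 1 child(ren)
  node 29: 1 child(ren)
  node 28: 0 child(ren)
Matching nodes: [21, 38, 29]
Count of nodes with exactly one child: 3


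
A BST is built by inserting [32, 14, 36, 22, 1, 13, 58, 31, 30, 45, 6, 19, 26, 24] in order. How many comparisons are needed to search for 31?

Search path for 31: 32 -> 14 -> 22 -> 31
Found: True
Comparisons: 4


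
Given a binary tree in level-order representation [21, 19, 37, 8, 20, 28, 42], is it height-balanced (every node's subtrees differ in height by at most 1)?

Tree (level-order array): [21, 19, 37, 8, 20, 28, 42]
Definition: a tree is height-balanced if, at every node, |h(left) - h(right)| <= 1 (empty subtree has height -1).
Bottom-up per-node check:
  node 8: h_left=-1, h_right=-1, diff=0 [OK], height=0
  node 20: h_left=-1, h_right=-1, diff=0 [OK], height=0
  node 19: h_left=0, h_right=0, diff=0 [OK], height=1
  node 28: h_left=-1, h_right=-1, diff=0 [OK], height=0
  node 42: h_left=-1, h_right=-1, diff=0 [OK], height=0
  node 37: h_left=0, h_right=0, diff=0 [OK], height=1
  node 21: h_left=1, h_right=1, diff=0 [OK], height=2
All nodes satisfy the balance condition.
Result: Balanced


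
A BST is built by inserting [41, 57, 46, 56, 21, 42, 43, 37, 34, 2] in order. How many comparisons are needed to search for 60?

Search path for 60: 41 -> 57
Found: False
Comparisons: 2


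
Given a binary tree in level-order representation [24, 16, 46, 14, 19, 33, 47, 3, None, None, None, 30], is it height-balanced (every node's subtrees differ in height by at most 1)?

Tree (level-order array): [24, 16, 46, 14, 19, 33, 47, 3, None, None, None, 30]
Definition: a tree is height-balanced if, at every node, |h(left) - h(right)| <= 1 (empty subtree has height -1).
Bottom-up per-node check:
  node 3: h_left=-1, h_right=-1, diff=0 [OK], height=0
  node 14: h_left=0, h_right=-1, diff=1 [OK], height=1
  node 19: h_left=-1, h_right=-1, diff=0 [OK], height=0
  node 16: h_left=1, h_right=0, diff=1 [OK], height=2
  node 30: h_left=-1, h_right=-1, diff=0 [OK], height=0
  node 33: h_left=0, h_right=-1, diff=1 [OK], height=1
  node 47: h_left=-1, h_right=-1, diff=0 [OK], height=0
  node 46: h_left=1, h_right=0, diff=1 [OK], height=2
  node 24: h_left=2, h_right=2, diff=0 [OK], height=3
All nodes satisfy the balance condition.
Result: Balanced


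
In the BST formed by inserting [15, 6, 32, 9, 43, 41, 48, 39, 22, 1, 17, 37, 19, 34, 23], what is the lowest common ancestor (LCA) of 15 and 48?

Tree insertion order: [15, 6, 32, 9, 43, 41, 48, 39, 22, 1, 17, 37, 19, 34, 23]
Tree (level-order array): [15, 6, 32, 1, 9, 22, 43, None, None, None, None, 17, 23, 41, 48, None, 19, None, None, 39, None, None, None, None, None, 37, None, 34]
In a BST, the LCA of p=15, q=48 is the first node v on the
root-to-leaf path with p <= v <= q (go left if both < v, right if both > v).
Walk from root:
  at 15: 15 <= 15 <= 48, this is the LCA
LCA = 15


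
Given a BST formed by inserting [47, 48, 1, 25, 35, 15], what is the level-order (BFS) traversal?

Tree insertion order: [47, 48, 1, 25, 35, 15]
Tree (level-order array): [47, 1, 48, None, 25, None, None, 15, 35]
BFS from the root, enqueuing left then right child of each popped node:
  queue [47] -> pop 47, enqueue [1, 48], visited so far: [47]
  queue [1, 48] -> pop 1, enqueue [25], visited so far: [47, 1]
  queue [48, 25] -> pop 48, enqueue [none], visited so far: [47, 1, 48]
  queue [25] -> pop 25, enqueue [15, 35], visited so far: [47, 1, 48, 25]
  queue [15, 35] -> pop 15, enqueue [none], visited so far: [47, 1, 48, 25, 15]
  queue [35] -> pop 35, enqueue [none], visited so far: [47, 1, 48, 25, 15, 35]
Result: [47, 1, 48, 25, 15, 35]


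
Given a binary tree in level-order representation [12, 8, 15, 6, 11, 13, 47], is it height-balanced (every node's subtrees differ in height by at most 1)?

Tree (level-order array): [12, 8, 15, 6, 11, 13, 47]
Definition: a tree is height-balanced if, at every node, |h(left) - h(right)| <= 1 (empty subtree has height -1).
Bottom-up per-node check:
  node 6: h_left=-1, h_right=-1, diff=0 [OK], height=0
  node 11: h_left=-1, h_right=-1, diff=0 [OK], height=0
  node 8: h_left=0, h_right=0, diff=0 [OK], height=1
  node 13: h_left=-1, h_right=-1, diff=0 [OK], height=0
  node 47: h_left=-1, h_right=-1, diff=0 [OK], height=0
  node 15: h_left=0, h_right=0, diff=0 [OK], height=1
  node 12: h_left=1, h_right=1, diff=0 [OK], height=2
All nodes satisfy the balance condition.
Result: Balanced


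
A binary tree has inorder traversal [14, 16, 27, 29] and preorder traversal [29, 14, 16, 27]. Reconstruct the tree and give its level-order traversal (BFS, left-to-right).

Inorder:  [14, 16, 27, 29]
Preorder: [29, 14, 16, 27]
Algorithm: preorder visits root first, so consume preorder in order;
for each root, split the current inorder slice at that value into
left-subtree inorder and right-subtree inorder, then recurse.
Recursive splits:
  root=29; inorder splits into left=[14, 16, 27], right=[]
  root=14; inorder splits into left=[], right=[16, 27]
  root=16; inorder splits into left=[], right=[27]
  root=27; inorder splits into left=[], right=[]
Reconstructed level-order: [29, 14, 16, 27]


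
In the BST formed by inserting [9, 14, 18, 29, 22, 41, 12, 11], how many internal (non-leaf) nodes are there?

Tree built from: [9, 14, 18, 29, 22, 41, 12, 11]
Tree (level-order array): [9, None, 14, 12, 18, 11, None, None, 29, None, None, 22, 41]
Rule: An internal node has at least one child.
Per-node child counts:
  node 9: 1 child(ren)
  node 14: 2 child(ren)
  node 12: 1 child(ren)
  node 11: 0 child(ren)
  node 18: 1 child(ren)
  node 29: 2 child(ren)
  node 22: 0 child(ren)
  node 41: 0 child(ren)
Matching nodes: [9, 14, 12, 18, 29]
Count of internal (non-leaf) nodes: 5


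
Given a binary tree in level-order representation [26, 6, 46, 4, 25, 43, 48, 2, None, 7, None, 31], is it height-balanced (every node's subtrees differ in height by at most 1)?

Tree (level-order array): [26, 6, 46, 4, 25, 43, 48, 2, None, 7, None, 31]
Definition: a tree is height-balanced if, at every node, |h(left) - h(right)| <= 1 (empty subtree has height -1).
Bottom-up per-node check:
  node 2: h_left=-1, h_right=-1, diff=0 [OK], height=0
  node 4: h_left=0, h_right=-1, diff=1 [OK], height=1
  node 7: h_left=-1, h_right=-1, diff=0 [OK], height=0
  node 25: h_left=0, h_right=-1, diff=1 [OK], height=1
  node 6: h_left=1, h_right=1, diff=0 [OK], height=2
  node 31: h_left=-1, h_right=-1, diff=0 [OK], height=0
  node 43: h_left=0, h_right=-1, diff=1 [OK], height=1
  node 48: h_left=-1, h_right=-1, diff=0 [OK], height=0
  node 46: h_left=1, h_right=0, diff=1 [OK], height=2
  node 26: h_left=2, h_right=2, diff=0 [OK], height=3
All nodes satisfy the balance condition.
Result: Balanced


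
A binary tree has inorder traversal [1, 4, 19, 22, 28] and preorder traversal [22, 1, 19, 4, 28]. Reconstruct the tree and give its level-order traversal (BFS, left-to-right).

Inorder:  [1, 4, 19, 22, 28]
Preorder: [22, 1, 19, 4, 28]
Algorithm: preorder visits root first, so consume preorder in order;
for each root, split the current inorder slice at that value into
left-subtree inorder and right-subtree inorder, then recurse.
Recursive splits:
  root=22; inorder splits into left=[1, 4, 19], right=[28]
  root=1; inorder splits into left=[], right=[4, 19]
  root=19; inorder splits into left=[4], right=[]
  root=4; inorder splits into left=[], right=[]
  root=28; inorder splits into left=[], right=[]
Reconstructed level-order: [22, 1, 28, 19, 4]


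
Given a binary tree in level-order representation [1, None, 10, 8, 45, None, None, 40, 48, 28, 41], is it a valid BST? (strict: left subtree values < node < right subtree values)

Level-order array: [1, None, 10, 8, 45, None, None, 40, 48, 28, 41]
Validate using subtree bounds (lo, hi): at each node, require lo < value < hi,
then recurse left with hi=value and right with lo=value.
Preorder trace (stopping at first violation):
  at node 1 with bounds (-inf, +inf): OK
  at node 10 with bounds (1, +inf): OK
  at node 8 with bounds (1, 10): OK
  at node 45 with bounds (10, +inf): OK
  at node 40 with bounds (10, 45): OK
  at node 28 with bounds (10, 40): OK
  at node 41 with bounds (40, 45): OK
  at node 48 with bounds (45, +inf): OK
No violation found at any node.
Result: Valid BST


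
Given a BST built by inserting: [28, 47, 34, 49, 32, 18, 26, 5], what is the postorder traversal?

Tree insertion order: [28, 47, 34, 49, 32, 18, 26, 5]
Tree (level-order array): [28, 18, 47, 5, 26, 34, 49, None, None, None, None, 32]
Postorder traversal: [5, 26, 18, 32, 34, 49, 47, 28]


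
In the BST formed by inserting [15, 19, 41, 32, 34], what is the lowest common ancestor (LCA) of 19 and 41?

Tree insertion order: [15, 19, 41, 32, 34]
Tree (level-order array): [15, None, 19, None, 41, 32, None, None, 34]
In a BST, the LCA of p=19, q=41 is the first node v on the
root-to-leaf path with p <= v <= q (go left if both < v, right if both > v).
Walk from root:
  at 15: both 19 and 41 > 15, go right
  at 19: 19 <= 19 <= 41, this is the LCA
LCA = 19


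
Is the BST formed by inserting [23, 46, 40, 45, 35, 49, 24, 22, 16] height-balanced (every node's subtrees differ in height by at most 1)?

Tree (level-order array): [23, 22, 46, 16, None, 40, 49, None, None, 35, 45, None, None, 24]
Definition: a tree is height-balanced if, at every node, |h(left) - h(right)| <= 1 (empty subtree has height -1).
Bottom-up per-node check:
  node 16: h_left=-1, h_right=-1, diff=0 [OK], height=0
  node 22: h_left=0, h_right=-1, diff=1 [OK], height=1
  node 24: h_left=-1, h_right=-1, diff=0 [OK], height=0
  node 35: h_left=0, h_right=-1, diff=1 [OK], height=1
  node 45: h_left=-1, h_right=-1, diff=0 [OK], height=0
  node 40: h_left=1, h_right=0, diff=1 [OK], height=2
  node 49: h_left=-1, h_right=-1, diff=0 [OK], height=0
  node 46: h_left=2, h_right=0, diff=2 [FAIL (|2-0|=2 > 1)], height=3
  node 23: h_left=1, h_right=3, diff=2 [FAIL (|1-3|=2 > 1)], height=4
Node 46 violates the condition: |2 - 0| = 2 > 1.
Result: Not balanced


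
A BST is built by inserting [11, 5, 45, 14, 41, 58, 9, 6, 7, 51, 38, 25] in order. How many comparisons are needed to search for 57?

Search path for 57: 11 -> 45 -> 58 -> 51
Found: False
Comparisons: 4


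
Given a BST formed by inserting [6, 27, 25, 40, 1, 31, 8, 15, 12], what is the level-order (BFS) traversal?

Tree insertion order: [6, 27, 25, 40, 1, 31, 8, 15, 12]
Tree (level-order array): [6, 1, 27, None, None, 25, 40, 8, None, 31, None, None, 15, None, None, 12]
BFS from the root, enqueuing left then right child of each popped node:
  queue [6] -> pop 6, enqueue [1, 27], visited so far: [6]
  queue [1, 27] -> pop 1, enqueue [none], visited so far: [6, 1]
  queue [27] -> pop 27, enqueue [25, 40], visited so far: [6, 1, 27]
  queue [25, 40] -> pop 25, enqueue [8], visited so far: [6, 1, 27, 25]
  queue [40, 8] -> pop 40, enqueue [31], visited so far: [6, 1, 27, 25, 40]
  queue [8, 31] -> pop 8, enqueue [15], visited so far: [6, 1, 27, 25, 40, 8]
  queue [31, 15] -> pop 31, enqueue [none], visited so far: [6, 1, 27, 25, 40, 8, 31]
  queue [15] -> pop 15, enqueue [12], visited so far: [6, 1, 27, 25, 40, 8, 31, 15]
  queue [12] -> pop 12, enqueue [none], visited so far: [6, 1, 27, 25, 40, 8, 31, 15, 12]
Result: [6, 1, 27, 25, 40, 8, 31, 15, 12]


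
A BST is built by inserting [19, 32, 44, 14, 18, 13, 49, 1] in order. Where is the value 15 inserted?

Starting tree (level order): [19, 14, 32, 13, 18, None, 44, 1, None, None, None, None, 49]
Insertion path: 19 -> 14 -> 18
Result: insert 15 as left child of 18
Final tree (level order): [19, 14, 32, 13, 18, None, 44, 1, None, 15, None, None, 49]


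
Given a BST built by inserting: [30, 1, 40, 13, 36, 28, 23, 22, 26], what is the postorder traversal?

Tree insertion order: [30, 1, 40, 13, 36, 28, 23, 22, 26]
Tree (level-order array): [30, 1, 40, None, 13, 36, None, None, 28, None, None, 23, None, 22, 26]
Postorder traversal: [22, 26, 23, 28, 13, 1, 36, 40, 30]


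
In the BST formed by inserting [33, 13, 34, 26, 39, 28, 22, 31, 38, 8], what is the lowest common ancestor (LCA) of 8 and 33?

Tree insertion order: [33, 13, 34, 26, 39, 28, 22, 31, 38, 8]
Tree (level-order array): [33, 13, 34, 8, 26, None, 39, None, None, 22, 28, 38, None, None, None, None, 31]
In a BST, the LCA of p=8, q=33 is the first node v on the
root-to-leaf path with p <= v <= q (go left if both < v, right if both > v).
Walk from root:
  at 33: 8 <= 33 <= 33, this is the LCA
LCA = 33


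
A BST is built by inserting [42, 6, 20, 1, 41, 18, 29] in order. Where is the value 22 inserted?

Starting tree (level order): [42, 6, None, 1, 20, None, None, 18, 41, None, None, 29]
Insertion path: 42 -> 6 -> 20 -> 41 -> 29
Result: insert 22 as left child of 29
Final tree (level order): [42, 6, None, 1, 20, None, None, 18, 41, None, None, 29, None, 22]


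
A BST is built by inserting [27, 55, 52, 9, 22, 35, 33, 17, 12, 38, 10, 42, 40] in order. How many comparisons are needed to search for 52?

Search path for 52: 27 -> 55 -> 52
Found: True
Comparisons: 3


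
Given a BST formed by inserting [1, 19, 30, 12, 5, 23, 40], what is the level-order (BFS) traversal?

Tree insertion order: [1, 19, 30, 12, 5, 23, 40]
Tree (level-order array): [1, None, 19, 12, 30, 5, None, 23, 40]
BFS from the root, enqueuing left then right child of each popped node:
  queue [1] -> pop 1, enqueue [19], visited so far: [1]
  queue [19] -> pop 19, enqueue [12, 30], visited so far: [1, 19]
  queue [12, 30] -> pop 12, enqueue [5], visited so far: [1, 19, 12]
  queue [30, 5] -> pop 30, enqueue [23, 40], visited so far: [1, 19, 12, 30]
  queue [5, 23, 40] -> pop 5, enqueue [none], visited so far: [1, 19, 12, 30, 5]
  queue [23, 40] -> pop 23, enqueue [none], visited so far: [1, 19, 12, 30, 5, 23]
  queue [40] -> pop 40, enqueue [none], visited so far: [1, 19, 12, 30, 5, 23, 40]
Result: [1, 19, 12, 30, 5, 23, 40]


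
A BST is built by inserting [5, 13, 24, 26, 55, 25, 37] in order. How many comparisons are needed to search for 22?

Search path for 22: 5 -> 13 -> 24
Found: False
Comparisons: 3


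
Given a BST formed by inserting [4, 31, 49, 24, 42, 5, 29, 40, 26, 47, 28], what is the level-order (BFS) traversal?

Tree insertion order: [4, 31, 49, 24, 42, 5, 29, 40, 26, 47, 28]
Tree (level-order array): [4, None, 31, 24, 49, 5, 29, 42, None, None, None, 26, None, 40, 47, None, 28]
BFS from the root, enqueuing left then right child of each popped node:
  queue [4] -> pop 4, enqueue [31], visited so far: [4]
  queue [31] -> pop 31, enqueue [24, 49], visited so far: [4, 31]
  queue [24, 49] -> pop 24, enqueue [5, 29], visited so far: [4, 31, 24]
  queue [49, 5, 29] -> pop 49, enqueue [42], visited so far: [4, 31, 24, 49]
  queue [5, 29, 42] -> pop 5, enqueue [none], visited so far: [4, 31, 24, 49, 5]
  queue [29, 42] -> pop 29, enqueue [26], visited so far: [4, 31, 24, 49, 5, 29]
  queue [42, 26] -> pop 42, enqueue [40, 47], visited so far: [4, 31, 24, 49, 5, 29, 42]
  queue [26, 40, 47] -> pop 26, enqueue [28], visited so far: [4, 31, 24, 49, 5, 29, 42, 26]
  queue [40, 47, 28] -> pop 40, enqueue [none], visited so far: [4, 31, 24, 49, 5, 29, 42, 26, 40]
  queue [47, 28] -> pop 47, enqueue [none], visited so far: [4, 31, 24, 49, 5, 29, 42, 26, 40, 47]
  queue [28] -> pop 28, enqueue [none], visited so far: [4, 31, 24, 49, 5, 29, 42, 26, 40, 47, 28]
Result: [4, 31, 24, 49, 5, 29, 42, 26, 40, 47, 28]


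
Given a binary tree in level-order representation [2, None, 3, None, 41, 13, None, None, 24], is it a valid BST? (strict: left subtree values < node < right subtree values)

Level-order array: [2, None, 3, None, 41, 13, None, None, 24]
Validate using subtree bounds (lo, hi): at each node, require lo < value < hi,
then recurse left with hi=value and right with lo=value.
Preorder trace (stopping at first violation):
  at node 2 with bounds (-inf, +inf): OK
  at node 3 with bounds (2, +inf): OK
  at node 41 with bounds (3, +inf): OK
  at node 13 with bounds (3, 41): OK
  at node 24 with bounds (13, 41): OK
No violation found at any node.
Result: Valid BST
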